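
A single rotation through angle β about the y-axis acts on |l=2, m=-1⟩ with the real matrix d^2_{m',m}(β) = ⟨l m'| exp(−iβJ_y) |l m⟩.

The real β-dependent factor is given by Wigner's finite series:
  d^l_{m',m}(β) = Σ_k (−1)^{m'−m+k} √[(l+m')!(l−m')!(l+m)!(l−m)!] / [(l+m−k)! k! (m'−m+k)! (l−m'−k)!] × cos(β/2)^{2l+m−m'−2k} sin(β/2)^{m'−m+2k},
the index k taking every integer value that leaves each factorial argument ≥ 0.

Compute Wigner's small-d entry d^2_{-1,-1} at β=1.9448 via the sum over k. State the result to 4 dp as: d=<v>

d^2_{-1,-1}(β=1.9448) via Wigner's sum:
c=cos(1.9448/2)=0.563318, s=sin(1.9448/2)=0.826240; N=√[1·6·1·6]=6.000000
The bounds max(0,m−m')=0 and min(l+m,l−m')=1 give 2 terms
  k=0: (−1)^0·6.0000/(6)·0.5633^4·0.8262^0 = +0.100697
  k=1: (−1)^1·6.0000/(2)·0.5633^2·0.8262^2 = -0.649892
d^2_{-1,-1}(1.9448) = +0.100697 -0.649892 = -0.549195

d=-0.5492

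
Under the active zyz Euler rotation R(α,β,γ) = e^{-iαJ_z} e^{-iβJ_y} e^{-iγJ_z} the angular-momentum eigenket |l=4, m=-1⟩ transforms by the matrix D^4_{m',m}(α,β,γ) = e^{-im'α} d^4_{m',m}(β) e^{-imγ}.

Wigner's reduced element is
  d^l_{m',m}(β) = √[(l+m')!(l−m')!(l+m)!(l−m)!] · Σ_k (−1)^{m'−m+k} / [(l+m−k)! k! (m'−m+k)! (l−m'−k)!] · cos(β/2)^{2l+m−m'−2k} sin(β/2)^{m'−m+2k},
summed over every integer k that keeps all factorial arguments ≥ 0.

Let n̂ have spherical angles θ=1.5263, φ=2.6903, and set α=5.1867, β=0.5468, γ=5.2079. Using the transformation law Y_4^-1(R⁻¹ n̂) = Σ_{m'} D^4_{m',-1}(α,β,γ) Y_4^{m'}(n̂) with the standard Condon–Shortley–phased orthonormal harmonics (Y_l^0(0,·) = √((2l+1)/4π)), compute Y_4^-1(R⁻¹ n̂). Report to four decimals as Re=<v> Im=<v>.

Need the full column D^4_{m',-1} for m'=−4..4 at α=5.1867, β=0.5468, γ=5.2079.
cos(β/2)=0.962858, sin(β/2)=0.270007
d^4_{-4,-1}: single k=3 term ⇒ +0.121907;  D = +0.082993+0.089295i
d^4_{-3,-1}: k∈[2..3] ⇒ +0.461099 -0.060432 = +0.400667;  D = -0.136502+0.376698i
d^4_{-2,-1}: k∈[1..3] ⇒ +0.878917 -0.345575 +0.018117 = +0.551459;  D = -0.547041+0.069663i
d^4_{-1,-1}: k∈[0..3] ⇒ +0.738753 -0.871395 +0.137047 -0.003592 = +0.000813;  D = -0.000460-0.000671i
d^4_{0,-1}: k∈[0..3] ⇒ -0.926460 +0.437121 -0.034374 +0.000451 = -0.523262;  D = -0.248801+0.460327i
d^4_{1,-1}: k∈[0..3] ⇒ +0.580930 -0.137047 +0.005388 -0.000028 = +0.449243;  D = +0.449142+0.009523i
d^4_{2,-1}: k∈[0..2] ⇒ -0.230383 +0.027175 -0.000427 = -0.203636;  D = -0.089145-0.183087i
d^4_{3,-1}: k∈[0..1] ⇒ +0.060432 -0.002851 = +0.057581;  D = -0.034543+0.046069i
d^4_{4,-1}: single k=0 term ⇒ -0.009586;  D = +0.009450+0.001613i
Y_4^{m'}(θ=1.5263,φ=2.6903) and Σ D·Y over m':
  (+0.0830+0.0893i)·(-0.1024+0.4287i)  (-0.1365+0.3767i)·(-0.0119-0.0542i)  (-0.5470+0.0697i)·(-0.2040-0.2584i)  (-0.0005-0.0007i)·(+0.0565+0.0274i)  (-0.2488+0.4603i)·(+0.3111+0.0000i)  (+0.4491+0.0095i)·(-0.0565+0.0274i)  (-0.0891-0.1831i)·(-0.2040+0.2584i)  (-0.0345+0.0461i)·(+0.0119-0.0542i)  (+0.0094+0.0016i)·(-0.1024-0.4287i)
Y_4^-1(R⁻¹ n̂) = +0.069133+0.323930i

Re=0.0691 Im=0.3239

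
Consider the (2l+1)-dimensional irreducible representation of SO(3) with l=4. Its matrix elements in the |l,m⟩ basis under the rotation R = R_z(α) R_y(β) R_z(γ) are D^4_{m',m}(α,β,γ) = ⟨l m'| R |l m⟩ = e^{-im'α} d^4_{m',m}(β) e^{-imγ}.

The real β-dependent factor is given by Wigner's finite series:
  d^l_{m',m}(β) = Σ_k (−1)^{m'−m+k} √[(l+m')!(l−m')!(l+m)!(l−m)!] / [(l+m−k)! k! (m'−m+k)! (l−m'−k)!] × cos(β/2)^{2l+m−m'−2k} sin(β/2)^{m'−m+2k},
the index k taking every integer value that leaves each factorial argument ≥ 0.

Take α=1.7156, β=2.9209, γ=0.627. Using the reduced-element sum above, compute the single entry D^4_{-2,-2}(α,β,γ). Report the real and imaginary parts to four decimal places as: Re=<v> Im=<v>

First d^4_{-2,-2}(β=2.9209), then the phase factors e^{-i(-2)α} and e^{-i(-2)γ}:
With c≡cos(β/2)=0.110123 and s≡sin(β/2)=0.993918, N=[2·720·2·720]^{1/2}=1440.000000
The bounds max(0,m−m')=0 and min(l+m,l−m')=2 give 3 terms
  k=0: (−1)^0·1440.0000/(1440)·0.1101^8·0.9939^0 = +0.000000
  k=1: (−1)^1·1440.0000/(120)·0.1101^6·0.9939^2 = -0.000021
  k=2: (−1)^2·1440.0000/(96)·0.1101^4·0.9939^4 = +0.002153
d^4_{-2,-2}(2.9209) = +0.000000 -0.000021 +0.002153 = +0.002132
Phases: e^{-i·(-2)·1.7156}=-0.958356-0.285576i, e^{-i·(-2)·0.627}=+0.311524+0.950238i ⇒ D=-0.000058-0.002131i

Re=-0.0001 Im=-0.0021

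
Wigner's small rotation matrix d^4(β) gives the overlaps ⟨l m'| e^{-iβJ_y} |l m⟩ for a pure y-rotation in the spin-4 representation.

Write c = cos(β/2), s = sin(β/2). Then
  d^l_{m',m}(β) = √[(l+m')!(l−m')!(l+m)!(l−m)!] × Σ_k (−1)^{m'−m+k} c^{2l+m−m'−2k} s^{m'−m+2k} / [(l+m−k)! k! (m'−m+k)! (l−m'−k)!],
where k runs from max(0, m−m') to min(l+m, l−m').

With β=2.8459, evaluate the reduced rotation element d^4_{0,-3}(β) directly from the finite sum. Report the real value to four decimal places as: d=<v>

d^4_{0,-3}(β=2.8459) via Wigner's sum:
c=cos(2.8459/2)=0.147308, s=sin(2.8459/2)=0.989091; N=√[24·24·1·5040]=1703.830978
k∈{0,1} keeps every argument non-negative
  k=0: (−1)^3·1703.8310/(144)·0.1473^5·0.9891^3 = -0.000794
  k=1: (−1)^4·1703.8310/(144)·0.1473^3·0.9891^5 = +0.035804
d^4_{0,-3}(2.8459) = -0.000794 +0.035804 = +0.035009

d=0.0350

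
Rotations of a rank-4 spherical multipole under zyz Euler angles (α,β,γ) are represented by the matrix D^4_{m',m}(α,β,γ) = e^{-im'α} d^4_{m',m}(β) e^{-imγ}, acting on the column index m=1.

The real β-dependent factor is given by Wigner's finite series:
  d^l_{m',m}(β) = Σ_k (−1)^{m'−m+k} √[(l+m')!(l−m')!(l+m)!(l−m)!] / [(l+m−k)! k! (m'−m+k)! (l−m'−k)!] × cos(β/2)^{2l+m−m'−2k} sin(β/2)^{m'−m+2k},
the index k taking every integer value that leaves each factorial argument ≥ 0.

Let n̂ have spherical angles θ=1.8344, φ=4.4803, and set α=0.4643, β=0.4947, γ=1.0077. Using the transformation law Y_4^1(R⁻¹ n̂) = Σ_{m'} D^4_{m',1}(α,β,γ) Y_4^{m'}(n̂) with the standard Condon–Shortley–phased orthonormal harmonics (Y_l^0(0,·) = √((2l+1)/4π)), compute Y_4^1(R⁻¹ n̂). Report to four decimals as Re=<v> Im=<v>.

Need the full column D^4_{m',1} for m'=−4..4 at α=0.4643, β=0.4947, γ=1.0077.
cos(β/2)=0.969565, sin(β/2)=0.244835
d^4_{-4,1}: single k=5 term ⇒ +0.006001;  D = +0.003963+0.004506i
d^4_{-3,1}: k∈[4..5] ⇒ +0.042007 -0.001607 = +0.040400;  D = +0.037440+0.015180i
d^4_{-2,1}: k∈[3..5] ⇒ +0.177837 -0.017010 +0.000217 = +0.161044;  D = +0.160540-0.012725i
d^4_{-1,1}: k∈[2..5] ⇒ +0.497977 -0.095263 +0.003037 -0.000013 = +0.405738;  D = +0.347294-0.209787i
d^4_{0,1}: k∈[1..4] ⇒ +0.881915 -0.337422 +0.021516 -0.000229 = +0.565781;  D = +0.302018-0.478428i
d^4_{1,1}: k∈[0..3] ⇒ +0.780934 -0.746966 +0.095263 -0.002025 = +0.127207;  D = +0.012547-0.126586i
d^4_{2,1}: k∈[0..2] ⇒ -0.836658 +0.266755 -0.011340 = -0.581243;  D = +0.207748+0.542848i
d^4_{3,1}: k∈[0..1] ⇒ +0.395257 -0.042007 = +0.353250;  D = -0.260627-0.238451i
d^4_{4,1}: single k=0 term ⇒ -0.094102;  D = +0.090523+0.025706i
Y_4^{m'}(θ=1.8344,φ=4.4803) and Σ D·Y over m':
  (+0.0040+0.0045i)·(+0.2304+0.3078i)  (+0.0374+0.0152i)·(-0.1882+0.2252i)  (+0.1605-0.0127i)·(+0.1463+0.0733i)  (+0.3473-0.2098i)·(-0.0691+0.2924i)  (+0.3020-0.4784i)·(+0.1190+0.0000i)  (+0.0125-0.1266i)·(+0.0691+0.2924i)  (+0.2077+0.5428i)·(+0.1463-0.0733i)  (-0.2606-0.2385i)·(+0.1882+0.2252i)  (+0.0905+0.0257i)·(+0.2304-0.3078i)
Y_4^1(R⁻¹ n̂) = +0.228198+0.010477i

Re=0.2282 Im=0.0105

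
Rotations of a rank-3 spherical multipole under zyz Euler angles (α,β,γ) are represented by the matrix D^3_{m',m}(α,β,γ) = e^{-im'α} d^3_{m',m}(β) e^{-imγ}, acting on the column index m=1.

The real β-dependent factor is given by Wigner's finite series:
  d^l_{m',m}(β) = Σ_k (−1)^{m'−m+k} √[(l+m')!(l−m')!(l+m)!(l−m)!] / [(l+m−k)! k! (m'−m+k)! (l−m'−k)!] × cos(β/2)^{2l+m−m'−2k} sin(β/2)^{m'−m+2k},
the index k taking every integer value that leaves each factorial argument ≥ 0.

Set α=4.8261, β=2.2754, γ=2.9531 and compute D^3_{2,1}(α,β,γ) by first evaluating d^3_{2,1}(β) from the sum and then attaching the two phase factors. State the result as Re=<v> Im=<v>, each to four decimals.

Re=0.3120 Im=-0.0122

First d^3_{2,1}(β=2.2754), then the phase factors e^{-i(2)α} and e^{-i(1)γ}:
Half-angle: c=0.419683, s=0.907671. N=√(120·1·24·2)=75.894664
The bounds max(0,m−m')=0 and min(l+m,l−m')=1 give 2 terms
  k=0: (−1)^1·75.8947/(24)·0.4197^5·0.9077^1 = -0.037371
  k=1: (−1)^2·75.8947/(12)·0.4197^3·0.9077^3 = +0.349607
d^3_{2,1}(2.2754) = -0.037371 +0.349607 = +0.312236
Attach z-rotation phases: D = e^{-i(2)(4.8261)}·(+0.312236)·e^{-i(1)(2.9531)} = +0.311999-0.012152i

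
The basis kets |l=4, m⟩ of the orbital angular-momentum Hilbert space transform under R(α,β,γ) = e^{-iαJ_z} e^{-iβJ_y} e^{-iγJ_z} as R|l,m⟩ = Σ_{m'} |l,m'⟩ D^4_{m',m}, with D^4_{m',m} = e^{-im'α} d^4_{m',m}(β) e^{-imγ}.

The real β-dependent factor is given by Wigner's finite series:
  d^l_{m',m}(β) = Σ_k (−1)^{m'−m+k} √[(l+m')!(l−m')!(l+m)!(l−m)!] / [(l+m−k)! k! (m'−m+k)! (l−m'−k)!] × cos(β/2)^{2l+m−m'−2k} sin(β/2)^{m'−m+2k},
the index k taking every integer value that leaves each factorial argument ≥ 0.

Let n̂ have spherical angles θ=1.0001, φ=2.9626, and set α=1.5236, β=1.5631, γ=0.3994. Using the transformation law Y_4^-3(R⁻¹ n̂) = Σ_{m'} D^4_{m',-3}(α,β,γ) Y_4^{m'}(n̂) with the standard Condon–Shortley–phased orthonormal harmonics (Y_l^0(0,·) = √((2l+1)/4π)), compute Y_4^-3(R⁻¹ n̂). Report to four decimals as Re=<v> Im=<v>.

Need the full column D^4_{m',-3} for m'=−4..4 at α=1.5236, β=1.5631, γ=0.3994.
cos(β/2)=0.709823, sin(β/2)=0.704380
d^4_{-4,-3}: single k=1 term ⇒ +0.180884;  D = +0.096295+0.153122i
d^4_{-3,-3}: k∈[0..1] ⇒ +0.064446 -0.444234 = -0.379787;  D = -0.330679+0.186789i
d^4_{-2,-3}: k∈[0..1] ⇒ -0.239288 +0.706897 = +0.467610;  D = -0.210518-0.417542i
d^4_{-1,-3}: k∈[0..1] ⇒ +0.503714 -0.826699 = -0.322986;  D = +0.294942-0.131640i
d^4_{0,-3}: k∈[0..1] ⇒ -0.745135 +0.733753 = -0.011382;  D = -0.004143-0.010601i
d^4_{1,-3}: k∈[0..1] ⇒ +0.826699 -0.488443 = +0.338256;  D = +0.320506-0.108136i
d^4_{2,-3}: k∈[0..1] ⇒ -0.696100 +0.228489 = -0.467611;  D = +0.128419+0.449631i
d^4_{3,-3}: k∈[0..1] ⇒ +0.430766 -0.060598 = +0.370168;  D = -0.360335+0.084753i
d^4_{4,-3}: single k=0 term ⇒ -0.172721;  D = -0.031570-0.169812i
Y_4^{m'}(θ=1.0001,φ=2.9626) and Σ D·Y over m':
  (+0.0963+0.1531i)·(+0.1674+0.1457i)  (-0.3307+0.1868i)·(-0.3462-0.2061i)  (-0.2105-0.4175i)·(+0.2314+0.0866i)  (+0.2949-0.1316i)·(+0.2026+0.0366i)  (-0.0041-0.0106i)·(-0.2935+0.0000i)  (+0.3205-0.1081i)·(-0.2026+0.0366i)  (+0.1284+0.4496i)·(+0.2314-0.0866i)  (-0.3603+0.0848i)·(+0.3462-0.2061i)  (-0.0316-0.1698i)·(+0.1674-0.1457i)
Y_4^-3(R⁻¹ n̂) = +0.070396+0.121932i

Re=0.0704 Im=0.1219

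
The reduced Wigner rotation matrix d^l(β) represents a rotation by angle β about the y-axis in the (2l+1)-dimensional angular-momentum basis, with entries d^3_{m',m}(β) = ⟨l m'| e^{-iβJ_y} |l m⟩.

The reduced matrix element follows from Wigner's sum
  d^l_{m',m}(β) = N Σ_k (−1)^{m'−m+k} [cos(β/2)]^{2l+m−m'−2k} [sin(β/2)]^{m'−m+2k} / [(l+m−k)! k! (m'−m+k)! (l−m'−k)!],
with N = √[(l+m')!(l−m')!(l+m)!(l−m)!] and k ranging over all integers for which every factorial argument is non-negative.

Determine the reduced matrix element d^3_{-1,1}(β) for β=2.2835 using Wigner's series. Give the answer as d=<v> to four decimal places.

d=-0.2327

d^3_{-1,1}(β=2.2835) via Wigner's sum:
c=cos(2.2835/2)=0.416004, s=sin(2.2835/2)=0.909363; N=√[2·24·24·2]=48.000000
k: max(0,(1)−(-1))=2 … min(3+(1),3−(-1))=4
  k=2: (−1)^0·48.0000/(8)·0.4160^4·0.9094^2 = +0.148599
  k=3: (−1)^1·48.0000/(6)·0.4160^2·0.9094^4 = -0.946746
  k=4: (−1)^2·48.0000/(48)·0.4160^0·0.9094^6 = +0.565488
d^3_{-1,1}(2.2835) = +0.148599 -0.946746 +0.565488 = -0.232659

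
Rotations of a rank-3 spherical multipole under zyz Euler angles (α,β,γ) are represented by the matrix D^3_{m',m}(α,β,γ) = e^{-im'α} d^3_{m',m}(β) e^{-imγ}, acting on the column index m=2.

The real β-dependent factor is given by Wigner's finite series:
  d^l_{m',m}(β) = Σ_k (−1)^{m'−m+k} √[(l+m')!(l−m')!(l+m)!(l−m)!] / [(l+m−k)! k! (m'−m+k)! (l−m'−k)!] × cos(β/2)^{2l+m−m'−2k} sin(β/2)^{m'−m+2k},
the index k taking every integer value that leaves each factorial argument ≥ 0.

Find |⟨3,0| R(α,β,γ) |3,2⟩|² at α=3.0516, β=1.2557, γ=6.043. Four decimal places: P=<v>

Split into d^3_{0,2}(β=1.2557) × two z-phases.
Half-angle: c=0.809292, s=0.587406. N=√(6·6·120·1)=65.726707
The bounds max(0,m−m')=2 and min(l+m,l−m')=3 give 2 terms
  k=2: (−1)^0·65.7267/(12)·0.8093^4·0.5874^2 = +0.810698
  k=3: (−1)^1·65.7267/(12)·0.8093^2·0.5874^4 = -0.427096
d^3_{0,2}(1.2557) = +0.810698 -0.427096 = +0.383602
|D^3_{0,2}|² = |d^3_{0,2}(β)|² = (+0.383602)² = 0.147151 (the z-rotation phases have unit modulus)

P=0.1472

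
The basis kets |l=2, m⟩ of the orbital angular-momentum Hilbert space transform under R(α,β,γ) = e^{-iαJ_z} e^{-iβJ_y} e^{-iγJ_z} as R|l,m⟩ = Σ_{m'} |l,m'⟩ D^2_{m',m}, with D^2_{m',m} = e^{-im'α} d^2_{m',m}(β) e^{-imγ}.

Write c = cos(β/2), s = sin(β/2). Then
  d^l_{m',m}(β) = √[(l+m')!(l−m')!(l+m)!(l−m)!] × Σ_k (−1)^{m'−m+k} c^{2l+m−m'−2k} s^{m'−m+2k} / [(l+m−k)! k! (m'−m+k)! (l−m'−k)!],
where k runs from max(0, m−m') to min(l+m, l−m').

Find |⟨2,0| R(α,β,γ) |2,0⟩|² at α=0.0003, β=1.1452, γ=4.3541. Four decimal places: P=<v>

P=0.0597

First d^2_{0,0}(β=1.1452), then the phase factors e^{-i(0)α} and e^{-i(0)γ}:
c=cos(1.1452/2)=0.840495, s=sin(1.1452/2)=0.541819; N=√[2·2·2·2]=4.000000
k∈{0,1,2} keeps every argument non-negative
  k=0: (−1)^0·4.0000/(4)·0.8405^4·0.5418^0 = +0.499046
  k=1: (−1)^1·4.0000/(1)·0.8405^2·0.5418^2 = -0.829543
  k=2: (−1)^2·4.0000/(4)·0.8405^0·0.5418^4 = +0.086182
d^2_{0,0}(1.1452) = +0.499046 -0.829543 +0.086182 = -0.244315
|D^2_{0,0}|² = |d^2_{0,0}(β)|² = (-0.244315)² = 0.059690 (the z-rotation phases have unit modulus)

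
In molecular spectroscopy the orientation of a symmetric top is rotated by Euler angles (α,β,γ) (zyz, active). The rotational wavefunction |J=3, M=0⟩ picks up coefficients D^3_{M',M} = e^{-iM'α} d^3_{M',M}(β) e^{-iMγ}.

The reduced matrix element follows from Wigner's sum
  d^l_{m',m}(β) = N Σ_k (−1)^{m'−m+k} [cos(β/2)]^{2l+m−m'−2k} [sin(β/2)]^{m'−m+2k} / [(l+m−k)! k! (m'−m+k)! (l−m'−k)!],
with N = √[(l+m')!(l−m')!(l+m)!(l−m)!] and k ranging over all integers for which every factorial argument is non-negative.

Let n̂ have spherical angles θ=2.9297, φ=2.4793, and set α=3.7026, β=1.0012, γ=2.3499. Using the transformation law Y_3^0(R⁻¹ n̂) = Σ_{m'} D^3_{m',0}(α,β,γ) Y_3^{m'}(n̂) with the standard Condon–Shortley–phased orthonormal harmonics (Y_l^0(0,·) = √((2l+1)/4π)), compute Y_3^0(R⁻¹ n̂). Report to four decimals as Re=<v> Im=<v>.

Re=0.3328 Im=0.0000

Need the full column D^3_{m',0} for m'=−3..3 at α=3.7026, β=1.0012, γ=2.3499.
cos(β/2)=0.877295, sin(β/2)=0.479952
d^3_{-3,0}: single k=3 term ⇒ +0.333845;  D = +0.037387-0.331745i
d^3_{-2,0}: k∈[2..3] ⇒ +0.747375 -0.223688 = +0.523687;  D = +0.227211+0.471829i
d^3_{-1,0}: k∈[1..3] ⇒ +0.864005 -0.775786 +0.077397 = +0.165616;  D = -0.140230-0.088114i
d^3_{0,0}: k∈[0..3] ⇒ +0.455904 -1.228062 +0.367557 -0.012223 = -0.416824;  D = -0.416824+0.000000i
d^3_{1,0}: k∈[0..2] ⇒ -0.864005 +0.775786 -0.077397 = -0.165616;  D = +0.140230-0.088114i
d^3_{2,0}: k∈[0..1] ⇒ +0.747375 -0.223688 = +0.523687;  D = +0.227211-0.471829i
d^3_{3,0}: single k=0 term ⇒ -0.333845;  D = -0.037387-0.331745i
Y_3^{m'}(θ=2.9297,φ=2.4793) and Σ D·Y over m':
  (+0.0374-0.3317i)·(+0.0016-0.0035i)  (+0.2272+0.4718i)·(-0.0108-0.0429i)  (-0.1402-0.0881i)·(-0.2025-0.1579i)  (-0.4168+0.0000i)·(-0.6490+0.0000i)  (+0.1402-0.0881i)·(+0.2025-0.1579i)  (+0.2272-0.4718i)·(-0.0108+0.0429i)  (-0.0374-0.3317i)·(-0.0016-0.0035i)
Y_3^0(R⁻¹ n̂) = +0.332793+0.000000i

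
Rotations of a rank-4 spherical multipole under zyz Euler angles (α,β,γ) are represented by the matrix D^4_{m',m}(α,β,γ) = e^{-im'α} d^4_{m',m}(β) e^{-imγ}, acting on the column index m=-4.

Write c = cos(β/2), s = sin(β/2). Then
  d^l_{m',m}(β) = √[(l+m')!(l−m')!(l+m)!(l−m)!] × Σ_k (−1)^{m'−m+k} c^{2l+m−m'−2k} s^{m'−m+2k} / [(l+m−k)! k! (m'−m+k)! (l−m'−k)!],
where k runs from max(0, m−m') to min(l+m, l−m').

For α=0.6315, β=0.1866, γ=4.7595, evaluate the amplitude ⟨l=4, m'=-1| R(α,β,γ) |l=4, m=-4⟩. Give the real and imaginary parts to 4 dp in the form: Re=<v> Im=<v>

Re=-0.0040 Im=-0.0043

First d^4_{-1,-4}(β=0.1866), then the phase factors e^{-i(-1)α} and e^{-i(-4)γ}:
Half-angle: c=0.995651, s=0.093165. N=√(6·120·1·40320)=5387.986637
Admissible k: 0..0 (factorial args all ≥0)
  k=0: (−1)^3·5387.9866/(720)·0.9957^5·0.0932^3 = -0.005921
d^4_{-1,-4}(0.1866) = -0.005921
D = (+0.807143+0.590356i)·(-0.005921)·(+0.982297+0.187331i) = -0.004040-0.004329i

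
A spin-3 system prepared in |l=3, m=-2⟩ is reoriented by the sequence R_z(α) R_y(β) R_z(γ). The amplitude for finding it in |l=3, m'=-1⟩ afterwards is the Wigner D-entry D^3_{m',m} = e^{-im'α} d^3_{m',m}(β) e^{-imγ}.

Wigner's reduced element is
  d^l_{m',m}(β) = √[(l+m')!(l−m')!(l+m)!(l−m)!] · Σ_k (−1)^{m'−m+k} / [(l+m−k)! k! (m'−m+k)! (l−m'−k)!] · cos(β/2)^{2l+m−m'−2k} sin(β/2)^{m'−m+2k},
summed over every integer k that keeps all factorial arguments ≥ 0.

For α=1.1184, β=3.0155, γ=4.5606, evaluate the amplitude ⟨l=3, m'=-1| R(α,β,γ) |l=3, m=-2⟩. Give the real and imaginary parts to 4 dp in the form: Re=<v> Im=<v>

First d^3_{-1,-2}(β=3.0155), then the phase factors e^{-i(-1)α} and e^{-i(-2)γ}:
Half-angle: c=0.063005, s=0.998013. N=√(2·24·1·120)=75.894664
Admissible k: 0..1 (factorial args all ≥0)
  k=0: (−1)^1·75.8947/(24)·0.0630^5·0.9980^1 = -0.000003
  k=1: (−1)^2·75.8947/(12)·0.0630^3·0.9980^3 = +0.001572
d^3_{-1,-2}(3.0155) = -0.000003 +0.001572 = +0.001569
D = (+0.437122+0.899402i)·(+0.001569)·(-0.954273+0.298936i) = -0.001076-0.001142i

Re=-0.0011 Im=-0.0011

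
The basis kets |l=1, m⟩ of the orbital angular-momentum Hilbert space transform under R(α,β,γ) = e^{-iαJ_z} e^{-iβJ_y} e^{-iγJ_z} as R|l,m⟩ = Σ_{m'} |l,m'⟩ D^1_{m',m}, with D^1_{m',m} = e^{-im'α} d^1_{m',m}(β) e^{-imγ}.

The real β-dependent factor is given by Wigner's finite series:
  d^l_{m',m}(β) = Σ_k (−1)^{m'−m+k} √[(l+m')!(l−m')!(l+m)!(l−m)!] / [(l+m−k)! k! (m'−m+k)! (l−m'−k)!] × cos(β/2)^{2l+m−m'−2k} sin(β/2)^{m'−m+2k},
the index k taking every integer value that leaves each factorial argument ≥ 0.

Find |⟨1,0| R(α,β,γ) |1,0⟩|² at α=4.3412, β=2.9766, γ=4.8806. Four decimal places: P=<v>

Split into d^1_{0,0}(β=2.9766) × two z-phases.
Half-angle: c=0.082403, s=0.996599. N=√(1·1·1·1)=1.000000
k: max(0,(0)−(0))=0 … min(1+(0),1−(0))=1
  k=0: (−1)^0·1.0000/(1)·0.0824^2·0.9966^0 = +0.006790
  k=1: (−1)^1·1.0000/(1)·0.0824^0·0.9966^2 = -0.993210
d^1_{0,0}(2.9766) = +0.006790 -0.993210 = -0.986420
|D^1_{0,0}|² = |d^1_{0,0}(β)|² = (-0.986420)² = 0.973024 (the z-rotation phases have unit modulus)

P=0.9730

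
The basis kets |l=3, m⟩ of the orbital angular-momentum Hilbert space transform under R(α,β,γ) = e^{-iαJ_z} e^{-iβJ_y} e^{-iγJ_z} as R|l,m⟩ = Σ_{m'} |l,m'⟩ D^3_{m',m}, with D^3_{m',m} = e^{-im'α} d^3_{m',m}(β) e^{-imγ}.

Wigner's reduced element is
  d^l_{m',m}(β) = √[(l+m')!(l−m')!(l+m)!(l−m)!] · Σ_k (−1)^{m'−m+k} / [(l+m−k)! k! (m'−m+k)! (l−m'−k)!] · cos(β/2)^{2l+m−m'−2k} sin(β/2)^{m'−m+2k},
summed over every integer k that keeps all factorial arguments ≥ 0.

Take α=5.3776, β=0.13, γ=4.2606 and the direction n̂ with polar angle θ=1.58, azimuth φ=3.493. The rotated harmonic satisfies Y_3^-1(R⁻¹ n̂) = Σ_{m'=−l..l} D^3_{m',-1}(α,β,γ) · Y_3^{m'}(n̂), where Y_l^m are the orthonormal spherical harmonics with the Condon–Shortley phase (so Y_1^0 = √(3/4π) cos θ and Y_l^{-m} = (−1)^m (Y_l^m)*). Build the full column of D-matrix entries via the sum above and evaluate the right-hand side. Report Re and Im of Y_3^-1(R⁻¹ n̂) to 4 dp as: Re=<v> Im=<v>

Need the full column D^3_{m',-1} for m'=−3..3 at α=5.3776, β=0.13, γ=4.2606.
cos(β/2)=0.997888, sin(β/2)=0.064954
d^3_{-3,-1}: single k=2 term ⇒ +0.016203;  D = +0.000437+0.016197i
d^3_{-2,-1}: k∈[1..2] ⇒ +0.203244 -0.001722 = +0.201521;  D = -0.155145+0.128612i
d^3_{-1,-1}: k∈[0..2] ⇒ +0.987396 -0.033468 +0.000106 = +0.954034;  D = -0.932389-0.202070i
d^3_{0,-1}: k∈[0..2] ⇒ -0.222642 +0.002830 -0.000004 = -0.219816;  D = +0.095966+0.197762i
d^3_{1,-1}: k∈[0..2] ⇒ +0.025101 -0.000142 +0.000000 = +0.024959;  D = +0.010942-0.022433i
d^3_{2,-1}: k∈[0..1] ⇒ -0.001722 +0.000004 = -0.001719;  D = -0.001680+0.000361i
d^3_{3,-1}: single k=0 term ⇒ +0.000069;  D = +0.000053+0.000044i
Y_3^{m'}(θ=1.58,φ=3.493) and Σ D·Y over m':
  (+0.0004+0.0162i)·(-0.2060+0.3627i)  (-0.1551+0.1286i)·(-0.0072+0.0061i)  (-0.9324-0.2021i)·(+0.3033-0.1112i)  (+0.0960+0.1978i)·(+0.0103+0.0000i)  (+0.0109-0.0224i)·(-0.3033-0.1112i)  (-0.0017+0.0004i)·(-0.0072-0.0061i)  (+0.0001+0.0000i)·(+0.2060+0.3627i)
Y_3^-1(R⁻¹ n̂) = -0.315701+0.045005i

Re=-0.3157 Im=0.0450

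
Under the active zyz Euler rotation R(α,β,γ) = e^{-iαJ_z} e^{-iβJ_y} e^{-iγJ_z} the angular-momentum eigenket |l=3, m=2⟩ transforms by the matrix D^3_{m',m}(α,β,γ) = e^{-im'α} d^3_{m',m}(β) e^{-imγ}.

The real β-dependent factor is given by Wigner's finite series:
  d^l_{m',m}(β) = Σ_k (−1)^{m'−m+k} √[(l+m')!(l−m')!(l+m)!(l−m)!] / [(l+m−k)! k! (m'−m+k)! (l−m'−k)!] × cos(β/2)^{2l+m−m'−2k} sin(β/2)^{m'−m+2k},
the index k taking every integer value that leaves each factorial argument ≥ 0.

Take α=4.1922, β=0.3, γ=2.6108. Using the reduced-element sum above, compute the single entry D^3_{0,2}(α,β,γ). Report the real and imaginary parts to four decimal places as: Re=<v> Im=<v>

First d^3_{0,2}(β=0.3), then the phase factors e^{-i(0)α} and e^{-i(2)γ}:
With c≡cos(β/2)=0.988771 and s≡sin(β/2)=0.149438, N=[6·6·120·1]^{1/2}=65.726707
The bounds max(0,m−m')=2 and min(l+m,l−m')=3 give 2 terms
  k=2: (−1)^0·65.7267/(12)·0.9888^4·0.1494^2 = +0.116914
  k=3: (−1)^1·65.7267/(12)·0.9888^2·0.1494^4 = -0.002671
d^3_{0,2}(0.3) = +0.116914 -0.002671 = +0.114243
Phases: e^{-i·(0)·4.1922}=+1.000000+0.000000i, e^{-i·(2)·2.6108}=+0.487489+0.873129i ⇒ D=+0.055692+0.099749i

Re=0.0557 Im=0.0997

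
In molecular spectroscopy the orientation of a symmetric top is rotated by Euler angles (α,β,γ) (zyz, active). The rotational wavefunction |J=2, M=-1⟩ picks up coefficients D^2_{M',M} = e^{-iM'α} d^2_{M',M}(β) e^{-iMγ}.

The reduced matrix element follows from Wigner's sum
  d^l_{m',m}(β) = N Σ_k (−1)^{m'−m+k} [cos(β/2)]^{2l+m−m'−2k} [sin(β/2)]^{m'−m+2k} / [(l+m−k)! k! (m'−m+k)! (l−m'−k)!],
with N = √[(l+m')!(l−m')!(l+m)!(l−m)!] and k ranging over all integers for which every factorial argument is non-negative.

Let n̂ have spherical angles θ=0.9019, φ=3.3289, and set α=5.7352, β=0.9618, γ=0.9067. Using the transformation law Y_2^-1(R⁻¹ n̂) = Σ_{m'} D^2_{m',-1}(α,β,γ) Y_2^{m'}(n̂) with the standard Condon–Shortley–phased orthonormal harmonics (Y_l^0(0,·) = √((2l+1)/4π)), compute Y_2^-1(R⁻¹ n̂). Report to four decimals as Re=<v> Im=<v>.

Need the full column D^2_{m',-1} for m'=−2..2 at α=5.7352, β=0.9618, γ=0.9067.
cos(β/2)=0.886579, sin(β/2)=0.462577
d^2_{-2,-1}: single k=1 term ⇒ +0.644713;  D = +0.633200-0.121298i
d^2_{-1,-1}: k∈[0..1] ⇒ +0.617831 -0.504574 = +0.113257;  D = +0.106048+0.039761i
d^2_{0,-1}: k∈[0..1] ⇒ -0.789609 +0.214954 = -0.574655;  D = -0.354187-0.452526i
d^2_{1,-1}: k∈[0..1] ⇒ +0.504574 -0.045786 = +0.458787;  D = +0.053151+0.455698i
d^2_{2,-1}: single k=0 term ⇒ -0.175509;  D = +0.073464-0.159395i
Y_2^{m'}(θ=0.9019,φ=3.3289) and Σ D·Y over m':
  (+0.6332-0.1213i)·(+0.2212-0.0870i)  (+0.1060+0.0398i)·(-0.3693+0.0700i)  (-0.3542-0.4525i)·(+0.0485+0.0000i)  (+0.0532+0.4557i)·(+0.3693+0.0700i)  (+0.0735-0.1594i)·(+0.2212+0.0870i)
Y_2^-1(R⁻¹ n̂) = +0.088288+0.032009i

Re=0.0883 Im=0.0320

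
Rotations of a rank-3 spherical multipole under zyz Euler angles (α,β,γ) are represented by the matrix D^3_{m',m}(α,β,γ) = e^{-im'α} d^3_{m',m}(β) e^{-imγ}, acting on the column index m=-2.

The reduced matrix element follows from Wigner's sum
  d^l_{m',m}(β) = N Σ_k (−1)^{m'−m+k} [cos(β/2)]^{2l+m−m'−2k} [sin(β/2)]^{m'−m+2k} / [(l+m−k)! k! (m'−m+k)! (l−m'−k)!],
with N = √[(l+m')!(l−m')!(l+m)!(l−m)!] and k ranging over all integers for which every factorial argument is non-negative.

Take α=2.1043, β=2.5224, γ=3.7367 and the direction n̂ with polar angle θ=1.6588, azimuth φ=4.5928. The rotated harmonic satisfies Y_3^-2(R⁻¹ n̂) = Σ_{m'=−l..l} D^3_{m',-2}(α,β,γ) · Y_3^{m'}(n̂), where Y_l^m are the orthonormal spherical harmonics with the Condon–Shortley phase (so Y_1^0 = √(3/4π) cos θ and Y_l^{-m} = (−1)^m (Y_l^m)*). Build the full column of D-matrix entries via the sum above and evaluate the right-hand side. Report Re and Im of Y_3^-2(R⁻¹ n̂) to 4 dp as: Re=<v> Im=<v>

Re=-0.3268 Im=0.0808

Need the full column D^3_{m',-2} for m'=−3..3 at α=2.1043, β=2.5224, γ=3.7367.
cos(β/2)=0.304674, sin(β/2)=0.952457
d^3_{-3,-2}: single k=1 term ⇒ +0.006125;  D = +0.002105+0.005752i
d^3_{-2,-2}: k∈[0..1] ⇒ +0.000800 -0.039084 = -0.038285;  D = -0.024264+0.029614i
d^3_{-1,-2}: k∈[0..1] ⇒ -0.007907 +0.154551 = +0.146644;  D = -0.144933-0.022338i
d^3_{0,-2}: k∈[0..1] ⇒ +0.042815 -0.418420 = -0.375606;  D = -0.139523-0.348731i
d^3_{1,-2}: k∈[0..1] ⇒ -0.154551 +0.755200 = +0.600648;  D = +0.366705-0.475716i
d^3_{2,-2}: k∈[0..1] ⇒ +0.381964 -0.746571 = -0.364608;  D = +0.361844+0.044809i
d^3_{3,-2}: single k=0 term ⇒ -0.584975;  D = -0.233335-0.536424i
Y_3^{m'}(θ=1.6588,φ=4.5928) and Σ D·Y over m':
  (+0.0021+0.0058i)·(+0.1448-0.3861i)  (-0.0243+0.0296i)·(+0.0866+0.0211i)  (-0.1449-0.0223i)·(+0.0369-0.3073i)  (-0.1395-0.3487i)·(+0.0971+0.0000i)  (+0.3667-0.4757i)·(-0.0369-0.3073i)  (+0.3618+0.0448i)·(+0.0866-0.0211i)  (-0.2333-0.5364i)·(-0.1448-0.3861i)
Y_3^-2(R⁻¹ n̂) = -0.326758+0.080809i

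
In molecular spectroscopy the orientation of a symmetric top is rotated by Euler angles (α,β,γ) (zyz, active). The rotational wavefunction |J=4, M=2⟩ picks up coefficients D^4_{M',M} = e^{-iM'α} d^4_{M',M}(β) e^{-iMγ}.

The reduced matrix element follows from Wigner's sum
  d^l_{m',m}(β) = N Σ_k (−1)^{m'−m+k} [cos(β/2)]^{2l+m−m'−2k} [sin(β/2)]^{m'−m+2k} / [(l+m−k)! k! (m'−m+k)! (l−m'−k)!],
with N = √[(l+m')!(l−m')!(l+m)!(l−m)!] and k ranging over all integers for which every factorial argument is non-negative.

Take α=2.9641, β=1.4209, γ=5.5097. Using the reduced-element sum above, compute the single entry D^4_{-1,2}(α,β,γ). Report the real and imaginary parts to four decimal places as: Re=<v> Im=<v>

Re=-0.0106 Im=-0.0521

D^4_{-1,2}(2.9641,1.4209,5.5097) = e^{-i·-1·2.9641}·d^4_{-1,2}(1.4209)·e^{-i·2·5.5097}. Compute d first:
Half-angle: c=0.758068, s=0.652175. N=√(6·120·720·2)=1018.233765
Admissible k: 3..5 (factorial args all ≥0)
  k=3: (−1)^0·1018.2338/(72)·0.7581^5·0.6522^3 = +0.982086
  k=4: (−1)^1·1018.2338/(48)·0.7581^3·0.6522^5 = -1.090316
  k=5: (−1)^2·1018.2338/(240)·0.7581^1·0.6522^7 = +0.161396
d^4_{-1,2}(1.4209) = +0.982086 -1.090316 +0.161396 = +0.053167
Attach z-rotation phases: D = e^{-i(-1)(2.9641)}·(+0.053167)·e^{-i(2)(5.5097)} = -0.010631-0.052093i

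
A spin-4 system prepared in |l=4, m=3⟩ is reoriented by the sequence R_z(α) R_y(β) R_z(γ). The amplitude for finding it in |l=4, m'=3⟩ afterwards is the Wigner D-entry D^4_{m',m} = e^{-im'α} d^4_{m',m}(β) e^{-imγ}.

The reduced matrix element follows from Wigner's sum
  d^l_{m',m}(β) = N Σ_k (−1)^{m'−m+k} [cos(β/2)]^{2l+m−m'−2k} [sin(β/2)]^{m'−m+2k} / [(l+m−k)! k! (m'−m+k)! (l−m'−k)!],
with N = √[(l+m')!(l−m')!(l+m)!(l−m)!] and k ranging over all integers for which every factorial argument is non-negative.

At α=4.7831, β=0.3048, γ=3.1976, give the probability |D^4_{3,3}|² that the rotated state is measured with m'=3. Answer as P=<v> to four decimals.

Split into d^4_{3,3}(β=0.3048) × two z-phases.
Half-angle: c=0.988410, s=0.151811. N=√(5040·1·5040·1)=5040.000000
Admissible k: 0..1 (factorial args all ≥0)
  k=0: (−1)^0·5040.0000/(5040)·0.9884^8·0.1518^0 = +0.910952
  k=1: (−1)^1·5040.0000/(720)·0.9884^6·0.1518^2 = -0.150427
d^4_{3,3}(0.3048) = +0.910952 -0.150427 = +0.760526
|D^4_{3,3}|² = |d^4_{3,3}(β)|² = (+0.760526)² = 0.578399 (the z-rotation phases have unit modulus)

P=0.5784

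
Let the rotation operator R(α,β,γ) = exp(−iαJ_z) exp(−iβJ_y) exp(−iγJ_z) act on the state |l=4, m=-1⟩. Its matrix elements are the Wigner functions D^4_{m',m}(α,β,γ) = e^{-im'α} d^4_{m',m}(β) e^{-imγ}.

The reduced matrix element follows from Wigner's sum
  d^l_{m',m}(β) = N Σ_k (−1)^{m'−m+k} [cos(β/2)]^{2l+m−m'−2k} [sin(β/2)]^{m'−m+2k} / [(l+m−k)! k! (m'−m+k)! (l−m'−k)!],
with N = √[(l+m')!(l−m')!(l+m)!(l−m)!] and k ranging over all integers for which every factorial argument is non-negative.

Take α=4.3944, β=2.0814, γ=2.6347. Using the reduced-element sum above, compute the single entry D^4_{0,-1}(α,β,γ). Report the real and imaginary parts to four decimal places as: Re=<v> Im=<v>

Re=0.2768 Im=-0.1537

First d^4_{0,-1}(β=2.0814), then the phase factors e^{-i(0)α} and e^{-i(-1)γ}:
c=cos(2.0814/2)=0.505616, s=sin(2.0814/2)=0.862758; N=√[24·24·6·120]=643.987578
k∈{0,1,2,3} keeps every argument non-negative
  k=0: (−1)^1·643.9876/(144)·0.5056^7·0.8628^1 = -0.032595
  k=1: (−1)^2·643.9876/(24)·0.5056^5·0.8628^3 = +0.569429
  k=2: (−1)^3·643.9876/(24)·0.5056^3·0.8628^5 = -1.657966
  k=3: (−1)^4·643.9876/(144)·0.5056^1·0.8628^7 = +0.804564
d^4_{0,-1}(2.0814) = -0.032595 +0.569429 -1.657966 +0.804564 = -0.316569
Phases: e^{-i·(0)·4.3944}=+1.000000+0.000000i, e^{-i·(-1)·2.6347}=-0.874257+0.485463i ⇒ D=+0.276762-0.153682i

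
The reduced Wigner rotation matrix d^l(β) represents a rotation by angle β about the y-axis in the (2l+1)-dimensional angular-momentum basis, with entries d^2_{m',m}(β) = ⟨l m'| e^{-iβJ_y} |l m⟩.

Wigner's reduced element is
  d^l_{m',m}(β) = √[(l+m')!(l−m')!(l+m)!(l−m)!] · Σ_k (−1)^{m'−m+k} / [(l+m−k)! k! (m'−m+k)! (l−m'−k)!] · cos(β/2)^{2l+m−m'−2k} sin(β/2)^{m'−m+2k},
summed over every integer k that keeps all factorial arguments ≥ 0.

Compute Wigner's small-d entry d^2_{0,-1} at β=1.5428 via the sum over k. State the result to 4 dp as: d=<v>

d=-0.0343

d^2_{0,-1}(β=1.5428) via Wigner's sum:
Half-angle: c=0.716935, s=0.697140. N=√(2·2·1·6)=4.898979
k∈{0,1} keeps every argument non-negative
  k=0: (−1)^1·4.8990/(2)·0.7169^3·0.6971^1 = -0.629268
  k=1: (−1)^2·4.8990/(2)·0.7169^1·0.6971^3 = +0.594997
d^2_{0,-1}(1.5428) = -0.629268 +0.594997 = -0.034270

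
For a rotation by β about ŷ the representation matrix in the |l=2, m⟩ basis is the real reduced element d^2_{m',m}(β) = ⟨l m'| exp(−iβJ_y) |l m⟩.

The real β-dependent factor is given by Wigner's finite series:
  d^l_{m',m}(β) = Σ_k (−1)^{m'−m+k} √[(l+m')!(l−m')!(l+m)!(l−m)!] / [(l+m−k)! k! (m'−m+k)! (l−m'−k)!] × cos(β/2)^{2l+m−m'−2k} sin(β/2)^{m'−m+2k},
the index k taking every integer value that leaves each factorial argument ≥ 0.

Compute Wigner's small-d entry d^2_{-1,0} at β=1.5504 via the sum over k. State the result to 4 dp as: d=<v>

d=0.0250

d^2_{-1,0}(β=1.5504) via Wigner's sum:
c=cos(1.5504/2)=0.714281, s=sin(1.5504/2)=0.699859; N=√[1·6·2·2]=4.898979
The bounds max(0,m−m')=1 and min(l+m,l−m')=2 give 2 terms
  k=1: (−1)^0·4.8990/(2)·0.7143^3·0.6999^1 = +0.624732
  k=2: (−1)^1·4.8990/(2)·0.7143^1·0.6999^3 = -0.599758
d^2_{-1,0}(1.5504) = +0.624732 -0.599758 = +0.024973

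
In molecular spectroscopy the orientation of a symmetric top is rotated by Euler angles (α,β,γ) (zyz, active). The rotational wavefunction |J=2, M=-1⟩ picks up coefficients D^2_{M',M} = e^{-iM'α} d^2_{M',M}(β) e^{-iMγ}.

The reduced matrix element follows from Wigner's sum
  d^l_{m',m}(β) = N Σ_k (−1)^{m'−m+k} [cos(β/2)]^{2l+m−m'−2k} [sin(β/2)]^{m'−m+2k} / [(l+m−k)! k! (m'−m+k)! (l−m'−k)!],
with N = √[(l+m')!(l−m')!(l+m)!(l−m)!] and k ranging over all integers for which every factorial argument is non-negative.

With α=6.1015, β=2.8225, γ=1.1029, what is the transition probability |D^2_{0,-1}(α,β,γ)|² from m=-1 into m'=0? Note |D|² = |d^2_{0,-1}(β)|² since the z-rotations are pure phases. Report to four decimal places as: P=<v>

First d^2_{0,-1}(β=2.8225), then the phase factors e^{-i(0)α} and e^{-i(-1)γ}:
Half-angle: c=0.158870, s=0.987299. N=√(2·2·1·6)=4.898979
Admissible k: 0..1 (factorial args all ≥0)
  k=0: (−1)^1·4.8990/(2)·0.1589^3·0.9873^1 = -0.009697
  k=1: (−1)^2·4.8990/(2)·0.1589^1·0.9873^3 = +0.374511
d^2_{0,-1}(2.8225) = -0.009697 +0.374511 = +0.364814
|D^2_{0,-1}|² = |d^2_{0,-1}(β)|² = (+0.364814)² = 0.133089 (the z-rotation phases have unit modulus)

P=0.1331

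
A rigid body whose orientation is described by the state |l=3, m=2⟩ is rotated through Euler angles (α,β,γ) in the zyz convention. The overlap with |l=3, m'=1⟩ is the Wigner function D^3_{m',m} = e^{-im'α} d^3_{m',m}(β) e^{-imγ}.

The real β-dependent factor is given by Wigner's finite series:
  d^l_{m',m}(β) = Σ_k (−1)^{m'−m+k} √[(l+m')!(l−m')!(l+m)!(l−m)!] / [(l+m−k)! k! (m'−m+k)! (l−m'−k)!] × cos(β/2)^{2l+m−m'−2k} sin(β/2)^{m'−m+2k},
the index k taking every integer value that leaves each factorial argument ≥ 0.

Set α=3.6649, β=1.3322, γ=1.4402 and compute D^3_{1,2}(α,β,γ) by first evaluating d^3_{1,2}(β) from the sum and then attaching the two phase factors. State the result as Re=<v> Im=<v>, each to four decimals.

Re=-0.1335 Im=0.0358

Split into d^3_{1,2}(β=1.3322) × two z-phases.
Half-angle: c=0.786238, s=0.617924. N=√(24·2·120·1)=75.894664
k: max(0,(2)−(1))=1 … min(3+(2),3−(1))=2
  k=1: (−1)^0·75.8947/(24)·0.7862^5·0.6179^1 = +0.587089
  k=2: (−1)^1·75.8947/(12)·0.7862^3·0.6179^3 = -0.725266
d^3_{1,2}(1.3322) = +0.587089 -0.725266 = -0.138177
Phases: e^{-i·(1)·3.6649}=-0.866171+0.499748i, e^{-i·(2)·1.4402}=-0.966083-0.258233i ⇒ D=-0.133457+0.035805i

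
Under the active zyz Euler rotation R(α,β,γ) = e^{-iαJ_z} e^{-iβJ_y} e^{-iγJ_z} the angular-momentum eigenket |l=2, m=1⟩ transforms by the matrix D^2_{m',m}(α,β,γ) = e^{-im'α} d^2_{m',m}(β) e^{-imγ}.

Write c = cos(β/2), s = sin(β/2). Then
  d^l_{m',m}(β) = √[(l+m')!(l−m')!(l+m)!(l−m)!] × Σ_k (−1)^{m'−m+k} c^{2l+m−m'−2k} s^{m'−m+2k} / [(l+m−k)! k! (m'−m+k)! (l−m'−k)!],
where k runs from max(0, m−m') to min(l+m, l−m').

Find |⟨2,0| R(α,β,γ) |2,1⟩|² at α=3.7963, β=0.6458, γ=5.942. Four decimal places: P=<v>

P=0.3465

Split into d^2_{0,1}(β=0.6458) × two z-phases.
Half-angle: c=0.948319, s=0.317318. N=√(2·2·6·1)=4.898979
Admissible k: 1..2 (factorial args all ≥0)
  k=1: (−1)^0·4.8990/(2)·0.9483^3·0.3173^1 = +0.662879
  k=2: (−1)^1·4.8990/(2)·0.9483^1·0.3173^3 = -0.074219
d^2_{0,1}(0.6458) = +0.662879 -0.074219 = +0.588660
|D^2_{0,1}|² = |d^2_{0,1}(β)|² = (+0.588660)² = 0.346520 (the z-rotation phases have unit modulus)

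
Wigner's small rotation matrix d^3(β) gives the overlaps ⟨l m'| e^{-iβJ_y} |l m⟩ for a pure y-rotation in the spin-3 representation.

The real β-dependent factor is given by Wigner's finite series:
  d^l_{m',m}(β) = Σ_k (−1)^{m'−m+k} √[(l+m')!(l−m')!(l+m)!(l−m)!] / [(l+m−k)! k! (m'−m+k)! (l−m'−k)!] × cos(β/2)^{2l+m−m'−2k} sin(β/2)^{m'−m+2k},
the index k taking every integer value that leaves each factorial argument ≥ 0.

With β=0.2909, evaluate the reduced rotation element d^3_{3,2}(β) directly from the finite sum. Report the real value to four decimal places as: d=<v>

d=-0.3367

d^3_{3,2}(β=0.2909) via Wigner's sum:
c=cos(0.2909/2)=0.989441, s=sin(0.2909/2)=0.144938; N=√[720·1·120·1]=293.938769
k: max(0,(2)−(3))=0 … min(3+(2),3−(3))=0
  k=0: (−1)^1·293.9388/(120)·0.9894^5·0.1449^1 = -0.336671
d^3_{3,2}(0.2909) = -0.336671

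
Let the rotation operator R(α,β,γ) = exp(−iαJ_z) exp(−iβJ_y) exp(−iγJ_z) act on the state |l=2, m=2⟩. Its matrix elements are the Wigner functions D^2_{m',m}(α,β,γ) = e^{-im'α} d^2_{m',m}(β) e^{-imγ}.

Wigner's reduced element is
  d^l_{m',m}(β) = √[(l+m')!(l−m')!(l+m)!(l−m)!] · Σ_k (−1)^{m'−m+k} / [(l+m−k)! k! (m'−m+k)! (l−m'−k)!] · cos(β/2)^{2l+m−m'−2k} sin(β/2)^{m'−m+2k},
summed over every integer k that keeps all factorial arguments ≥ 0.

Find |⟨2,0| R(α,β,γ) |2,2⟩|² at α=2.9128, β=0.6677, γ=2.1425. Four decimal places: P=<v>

P=0.0551

Split into d^2_{0,2}(β=0.6677) × two z-phases.
With c≡cos(β/2)=0.944788 and s≡sin(β/2)=0.327683, N=[2·2·24·1]^{1/2}=9.797959
k: max(0,(2)−(0))=2 … min(2+(2),2−(0))=2
  k=2: (−1)^0·9.7980/(4)·0.9448^2·0.3277^2 = +0.234775
d^2_{0,2}(0.6677) = +0.234775
|D^2_{0,2}|² = |d^2_{0,2}(β)|² = (+0.234775)² = 0.055119 (the z-rotation phases have unit modulus)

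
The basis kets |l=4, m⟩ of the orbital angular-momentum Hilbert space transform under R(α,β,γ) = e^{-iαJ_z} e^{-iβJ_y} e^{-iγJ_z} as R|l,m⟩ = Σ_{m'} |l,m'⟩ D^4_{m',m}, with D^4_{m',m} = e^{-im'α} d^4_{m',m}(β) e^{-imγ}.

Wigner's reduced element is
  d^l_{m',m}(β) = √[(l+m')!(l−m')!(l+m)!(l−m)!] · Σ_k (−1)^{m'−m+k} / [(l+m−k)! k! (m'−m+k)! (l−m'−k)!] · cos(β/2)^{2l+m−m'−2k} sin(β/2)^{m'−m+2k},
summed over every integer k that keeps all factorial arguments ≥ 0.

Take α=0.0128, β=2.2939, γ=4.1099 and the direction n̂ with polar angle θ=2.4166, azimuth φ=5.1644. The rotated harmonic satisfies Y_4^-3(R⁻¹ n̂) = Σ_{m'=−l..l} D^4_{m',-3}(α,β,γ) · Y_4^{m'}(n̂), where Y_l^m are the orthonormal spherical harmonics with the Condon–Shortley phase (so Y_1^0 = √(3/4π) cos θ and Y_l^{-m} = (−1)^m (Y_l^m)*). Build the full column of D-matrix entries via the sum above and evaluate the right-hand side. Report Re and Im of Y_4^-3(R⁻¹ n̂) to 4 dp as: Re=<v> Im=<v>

Re=-0.2954 Im=0.1044

Need the full column D^4_{m',-3} for m'=−4..4 at α=0.0128, β=2.2939, γ=4.1099.
cos(β/2)=0.411269, sin(β/2)=0.911514
d^4_{-4,-3}: single k=1 term ⇒ +0.005131;  D = +0.005043-0.000946i
d^4_{-3,-3}: k∈[0..1] ⇒ +0.000818 -0.028144 = -0.027325;  D = -0.026790+0.005382i
d^4_{-2,-3}: k∈[0..1] ⇒ -0.006788 +0.100025 = +0.093237;  D = +0.091168-0.019534i
d^4_{-1,-3}: k∈[0..1] ⇒ +0.031912 -0.261263 = -0.229351;  D = -0.223628+0.050917i
d^4_{0,-3}: k∈[0..1] ⇒ -0.105435 +0.517916 = +0.412481;  D = +0.400983-0.096713i
d^4_{1,-3}: k∈[0..1] ⇒ +0.261263 -0.770021 = -0.508758;  D = -0.493009+0.125608i
d^4_{2,-3}: k∈[0..1] ⇒ -0.491339 +0.804513 = +0.313175;  D = +0.302465-0.081198i
d^4_{3,-3}: k∈[0..1] ⇒ +0.679095 -0.476547 = +0.202548;  D = +0.194933-0.055015i
d^4_{4,-3}: single k=0 term ⇒ -0.608155;  D = -0.583130+0.172662i
Y_4^{m'}(θ=2.4166,φ=5.1644) and Σ D·Y over m':
  (+0.0050-0.0009i)·(-0.0201-0.0832i)  (-0.0268+0.0054i)·(+0.2669+0.0582i)  (+0.0912-0.0195i)·(-0.2658+0.3378i)  (-0.2236+0.0509i)·(-0.0945-0.1947i)  (+0.4010-0.0967i)·(-0.2985+0.0000i)  (-0.4930+0.1256i)·(+0.0945-0.1947i)  (+0.3025-0.0812i)·(-0.2658-0.3378i)  (+0.1949-0.0550i)·(-0.2669+0.0582i)  (-0.5831+0.1727i)·(-0.0201+0.0832i)
Y_4^-3(R⁻¹ n̂) = -0.295352+0.104418i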